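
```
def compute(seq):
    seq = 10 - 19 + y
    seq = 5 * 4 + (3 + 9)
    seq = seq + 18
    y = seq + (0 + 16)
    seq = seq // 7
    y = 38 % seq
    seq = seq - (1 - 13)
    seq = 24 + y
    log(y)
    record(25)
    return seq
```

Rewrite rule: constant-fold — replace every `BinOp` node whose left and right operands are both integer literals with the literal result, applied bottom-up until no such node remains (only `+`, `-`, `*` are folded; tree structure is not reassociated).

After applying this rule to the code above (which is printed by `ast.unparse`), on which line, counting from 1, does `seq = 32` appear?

Transformed code:
def compute(seq):
    seq = -9 + y
    seq = 32
    seq = seq + 18
    y = seq + 16
    seq = seq // 7
    y = 38 % seq
    seq = seq - -12
    seq = 24 + y
    log(y)
    record(25)
    return seq

3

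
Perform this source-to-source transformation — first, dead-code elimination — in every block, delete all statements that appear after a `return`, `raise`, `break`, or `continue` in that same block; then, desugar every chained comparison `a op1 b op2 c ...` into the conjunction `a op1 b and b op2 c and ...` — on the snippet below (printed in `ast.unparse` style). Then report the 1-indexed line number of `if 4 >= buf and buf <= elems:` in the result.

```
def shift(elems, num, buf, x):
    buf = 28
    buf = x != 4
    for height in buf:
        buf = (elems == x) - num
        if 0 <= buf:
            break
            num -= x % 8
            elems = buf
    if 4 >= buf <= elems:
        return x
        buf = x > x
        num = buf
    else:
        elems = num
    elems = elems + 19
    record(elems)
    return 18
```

8

Transformed code:
def shift(elems, num, buf, x):
    buf = 28
    buf = x != 4
    for height in buf:
        buf = (elems == x) - num
        if 0 <= buf:
            break
    if 4 >= buf and buf <= elems:
        return x
    else:
        elems = num
    elems = elems + 19
    record(elems)
    return 18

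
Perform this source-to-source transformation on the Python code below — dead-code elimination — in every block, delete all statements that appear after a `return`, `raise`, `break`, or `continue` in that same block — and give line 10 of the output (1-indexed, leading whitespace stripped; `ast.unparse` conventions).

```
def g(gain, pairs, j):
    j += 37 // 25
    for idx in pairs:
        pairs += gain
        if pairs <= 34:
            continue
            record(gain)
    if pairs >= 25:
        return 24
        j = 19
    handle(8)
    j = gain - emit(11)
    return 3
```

j = gain - emit(11)

Transformed code:
def g(gain, pairs, j):
    j += 37 // 25
    for idx in pairs:
        pairs += gain
        if pairs <= 34:
            continue
    if pairs >= 25:
        return 24
    handle(8)
    j = gain - emit(11)
    return 3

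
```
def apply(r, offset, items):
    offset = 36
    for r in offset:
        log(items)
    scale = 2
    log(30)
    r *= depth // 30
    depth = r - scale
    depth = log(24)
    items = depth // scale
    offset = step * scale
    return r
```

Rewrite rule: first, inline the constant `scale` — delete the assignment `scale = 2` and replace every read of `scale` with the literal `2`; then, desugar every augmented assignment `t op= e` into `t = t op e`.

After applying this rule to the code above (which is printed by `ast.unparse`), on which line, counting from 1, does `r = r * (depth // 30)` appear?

6

Transformed code:
def apply(r, offset, items):
    offset = 36
    for r in offset:
        log(items)
    log(30)
    r = r * (depth // 30)
    depth = r - 2
    depth = log(24)
    items = depth // 2
    offset = step * 2
    return r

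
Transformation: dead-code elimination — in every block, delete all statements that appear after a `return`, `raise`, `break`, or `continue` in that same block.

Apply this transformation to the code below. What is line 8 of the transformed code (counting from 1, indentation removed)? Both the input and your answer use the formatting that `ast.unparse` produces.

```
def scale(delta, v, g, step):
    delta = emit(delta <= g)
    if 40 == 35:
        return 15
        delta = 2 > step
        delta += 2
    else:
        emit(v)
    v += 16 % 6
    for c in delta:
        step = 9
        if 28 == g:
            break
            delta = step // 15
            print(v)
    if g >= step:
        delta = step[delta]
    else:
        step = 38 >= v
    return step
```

for c in delta:

Transformed code:
def scale(delta, v, g, step):
    delta = emit(delta <= g)
    if 40 == 35:
        return 15
    else:
        emit(v)
    v += 16 % 6
    for c in delta:
        step = 9
        if 28 == g:
            break
    if g >= step:
        delta = step[delta]
    else:
        step = 38 >= v
    return step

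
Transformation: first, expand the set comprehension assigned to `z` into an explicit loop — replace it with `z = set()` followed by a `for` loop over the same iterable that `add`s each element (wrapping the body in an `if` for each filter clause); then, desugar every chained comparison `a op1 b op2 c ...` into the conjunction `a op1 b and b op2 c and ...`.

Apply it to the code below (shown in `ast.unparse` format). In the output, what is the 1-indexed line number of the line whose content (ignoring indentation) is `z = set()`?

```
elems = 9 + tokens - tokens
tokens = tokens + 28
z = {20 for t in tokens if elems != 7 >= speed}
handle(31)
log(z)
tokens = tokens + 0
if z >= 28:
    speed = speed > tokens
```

3

Transformed code:
elems = 9 + tokens - tokens
tokens = tokens + 28
z = set()
for t in tokens:
    if elems != 7 and 7 >= speed:
        z.add(20)
handle(31)
log(z)
tokens = tokens + 0
if z >= 28:
    speed = speed > tokens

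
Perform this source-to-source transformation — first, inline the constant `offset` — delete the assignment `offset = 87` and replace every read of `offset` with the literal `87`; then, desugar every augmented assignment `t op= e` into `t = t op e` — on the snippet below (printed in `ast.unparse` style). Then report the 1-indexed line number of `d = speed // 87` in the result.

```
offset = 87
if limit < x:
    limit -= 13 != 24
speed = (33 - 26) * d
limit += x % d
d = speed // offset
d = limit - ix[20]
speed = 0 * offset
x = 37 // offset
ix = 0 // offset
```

Transformed code:
if limit < x:
    limit = limit - (13 != 24)
speed = (33 - 26) * d
limit = limit + x % d
d = speed // 87
d = limit - ix[20]
speed = 0 * 87
x = 37 // 87
ix = 0 // 87

5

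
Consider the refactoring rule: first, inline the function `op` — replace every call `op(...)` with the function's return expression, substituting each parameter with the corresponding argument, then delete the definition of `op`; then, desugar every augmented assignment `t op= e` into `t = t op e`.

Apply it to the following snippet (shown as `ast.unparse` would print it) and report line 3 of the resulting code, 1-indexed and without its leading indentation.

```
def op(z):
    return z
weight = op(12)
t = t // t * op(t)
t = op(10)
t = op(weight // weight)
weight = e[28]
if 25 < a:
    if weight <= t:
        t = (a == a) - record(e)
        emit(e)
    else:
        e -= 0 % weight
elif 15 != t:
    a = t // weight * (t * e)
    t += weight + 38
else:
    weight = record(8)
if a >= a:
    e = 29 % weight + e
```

Transformed code:
weight = 12
t = t // t * t
t = 10
t = weight // weight
weight = e[28]
if 25 < a:
    if weight <= t:
        t = (a == a) - record(e)
        emit(e)
    else:
        e = e - 0 % weight
elif 15 != t:
    a = t // weight * (t * e)
    t = t + (weight + 38)
else:
    weight = record(8)
if a >= a:
    e = 29 % weight + e

t = 10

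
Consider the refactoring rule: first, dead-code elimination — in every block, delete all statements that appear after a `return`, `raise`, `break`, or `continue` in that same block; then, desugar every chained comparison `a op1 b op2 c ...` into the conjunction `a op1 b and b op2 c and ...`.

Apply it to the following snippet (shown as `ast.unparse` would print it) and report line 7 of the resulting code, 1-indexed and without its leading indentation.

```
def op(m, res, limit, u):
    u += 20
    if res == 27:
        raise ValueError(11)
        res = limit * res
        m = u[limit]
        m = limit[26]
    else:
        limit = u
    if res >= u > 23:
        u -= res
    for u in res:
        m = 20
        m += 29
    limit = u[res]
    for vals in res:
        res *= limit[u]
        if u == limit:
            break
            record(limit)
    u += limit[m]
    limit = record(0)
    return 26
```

if res >= u and u > 23:

Transformed code:
def op(m, res, limit, u):
    u += 20
    if res == 27:
        raise ValueError(11)
    else:
        limit = u
    if res >= u and u > 23:
        u -= res
    for u in res:
        m = 20
        m += 29
    limit = u[res]
    for vals in res:
        res *= limit[u]
        if u == limit:
            break
    u += limit[m]
    limit = record(0)
    return 26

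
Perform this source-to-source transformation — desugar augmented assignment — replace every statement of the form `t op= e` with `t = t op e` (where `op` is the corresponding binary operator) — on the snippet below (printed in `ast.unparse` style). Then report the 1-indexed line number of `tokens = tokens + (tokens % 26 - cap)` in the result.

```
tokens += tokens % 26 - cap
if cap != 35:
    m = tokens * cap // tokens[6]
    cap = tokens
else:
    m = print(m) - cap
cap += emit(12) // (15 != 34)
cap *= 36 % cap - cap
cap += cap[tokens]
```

1

Transformed code:
tokens = tokens + (tokens % 26 - cap)
if cap != 35:
    m = tokens * cap // tokens[6]
    cap = tokens
else:
    m = print(m) - cap
cap = cap + emit(12) // (15 != 34)
cap = cap * (36 % cap - cap)
cap = cap + cap[tokens]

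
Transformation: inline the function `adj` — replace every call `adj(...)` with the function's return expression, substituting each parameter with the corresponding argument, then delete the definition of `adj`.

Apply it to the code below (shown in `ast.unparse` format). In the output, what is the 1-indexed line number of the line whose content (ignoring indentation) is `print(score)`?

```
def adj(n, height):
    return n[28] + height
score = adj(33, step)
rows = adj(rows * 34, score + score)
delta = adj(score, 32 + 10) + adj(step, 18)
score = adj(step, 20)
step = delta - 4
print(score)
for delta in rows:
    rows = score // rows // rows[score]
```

6

Transformed code:
score = 33[28] + step
rows = (rows * 34)[28] + (score + score)
delta = score[28] + (32 + 10) + (step[28] + 18)
score = step[28] + 20
step = delta - 4
print(score)
for delta in rows:
    rows = score // rows // rows[score]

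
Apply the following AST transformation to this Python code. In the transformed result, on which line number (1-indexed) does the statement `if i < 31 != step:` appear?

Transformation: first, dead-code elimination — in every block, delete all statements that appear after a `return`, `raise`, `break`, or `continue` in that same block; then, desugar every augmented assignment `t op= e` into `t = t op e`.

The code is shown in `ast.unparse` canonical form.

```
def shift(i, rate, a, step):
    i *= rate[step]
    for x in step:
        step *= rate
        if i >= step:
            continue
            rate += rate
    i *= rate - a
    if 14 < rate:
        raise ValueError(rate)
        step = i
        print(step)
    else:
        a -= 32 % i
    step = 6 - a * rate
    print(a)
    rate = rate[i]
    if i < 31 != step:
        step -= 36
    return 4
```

15

Transformed code:
def shift(i, rate, a, step):
    i = i * rate[step]
    for x in step:
        step = step * rate
        if i >= step:
            continue
    i = i * (rate - a)
    if 14 < rate:
        raise ValueError(rate)
    else:
        a = a - 32 % i
    step = 6 - a * rate
    print(a)
    rate = rate[i]
    if i < 31 != step:
        step = step - 36
    return 4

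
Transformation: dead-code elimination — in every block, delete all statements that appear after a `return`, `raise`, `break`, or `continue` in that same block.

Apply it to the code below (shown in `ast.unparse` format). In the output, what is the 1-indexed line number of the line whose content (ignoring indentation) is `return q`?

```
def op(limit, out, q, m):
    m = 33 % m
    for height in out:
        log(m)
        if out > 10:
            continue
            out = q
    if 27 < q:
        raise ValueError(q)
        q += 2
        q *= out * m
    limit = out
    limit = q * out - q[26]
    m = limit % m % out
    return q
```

Transformed code:
def op(limit, out, q, m):
    m = 33 % m
    for height in out:
        log(m)
        if out > 10:
            continue
    if 27 < q:
        raise ValueError(q)
    limit = out
    limit = q * out - q[26]
    m = limit % m % out
    return q

12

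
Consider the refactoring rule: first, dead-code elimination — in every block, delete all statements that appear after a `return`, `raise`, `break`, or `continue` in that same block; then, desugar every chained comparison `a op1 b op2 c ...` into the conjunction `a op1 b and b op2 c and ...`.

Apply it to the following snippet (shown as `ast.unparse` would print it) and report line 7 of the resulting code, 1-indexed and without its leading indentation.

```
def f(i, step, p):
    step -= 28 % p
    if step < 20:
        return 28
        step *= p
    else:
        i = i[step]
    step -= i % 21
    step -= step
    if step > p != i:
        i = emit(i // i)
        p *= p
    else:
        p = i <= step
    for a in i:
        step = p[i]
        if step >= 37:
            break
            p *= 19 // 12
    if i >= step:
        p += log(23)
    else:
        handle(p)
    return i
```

step -= i % 21

Transformed code:
def f(i, step, p):
    step -= 28 % p
    if step < 20:
        return 28
    else:
        i = i[step]
    step -= i % 21
    step -= step
    if step > p and p != i:
        i = emit(i // i)
        p *= p
    else:
        p = i <= step
    for a in i:
        step = p[i]
        if step >= 37:
            break
    if i >= step:
        p += log(23)
    else:
        handle(p)
    return i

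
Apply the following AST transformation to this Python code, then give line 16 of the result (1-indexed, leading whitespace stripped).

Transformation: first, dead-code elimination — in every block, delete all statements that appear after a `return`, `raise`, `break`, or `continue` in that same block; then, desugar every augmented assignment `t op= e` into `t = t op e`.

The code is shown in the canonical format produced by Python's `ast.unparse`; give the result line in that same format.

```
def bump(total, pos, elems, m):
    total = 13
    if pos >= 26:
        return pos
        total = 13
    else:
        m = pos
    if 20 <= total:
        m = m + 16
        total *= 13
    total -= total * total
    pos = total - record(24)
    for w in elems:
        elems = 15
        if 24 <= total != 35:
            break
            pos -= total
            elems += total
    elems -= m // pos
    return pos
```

elems = elems - m // pos

Transformed code:
def bump(total, pos, elems, m):
    total = 13
    if pos >= 26:
        return pos
    else:
        m = pos
    if 20 <= total:
        m = m + 16
        total = total * 13
    total = total - total * total
    pos = total - record(24)
    for w in elems:
        elems = 15
        if 24 <= total != 35:
            break
    elems = elems - m // pos
    return pos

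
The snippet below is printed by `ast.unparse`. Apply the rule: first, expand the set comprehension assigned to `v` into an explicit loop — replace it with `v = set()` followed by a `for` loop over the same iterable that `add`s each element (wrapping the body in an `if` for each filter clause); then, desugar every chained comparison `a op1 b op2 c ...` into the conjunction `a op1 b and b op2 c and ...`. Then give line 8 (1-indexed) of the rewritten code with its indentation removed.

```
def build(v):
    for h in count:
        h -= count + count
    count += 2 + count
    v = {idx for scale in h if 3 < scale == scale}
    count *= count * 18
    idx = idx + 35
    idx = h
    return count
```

v.add(idx)

Transformed code:
def build(v):
    for h in count:
        h -= count + count
    count += 2 + count
    v = set()
    for scale in h:
        if 3 < scale and scale == scale:
            v.add(idx)
    count *= count * 18
    idx = idx + 35
    idx = h
    return count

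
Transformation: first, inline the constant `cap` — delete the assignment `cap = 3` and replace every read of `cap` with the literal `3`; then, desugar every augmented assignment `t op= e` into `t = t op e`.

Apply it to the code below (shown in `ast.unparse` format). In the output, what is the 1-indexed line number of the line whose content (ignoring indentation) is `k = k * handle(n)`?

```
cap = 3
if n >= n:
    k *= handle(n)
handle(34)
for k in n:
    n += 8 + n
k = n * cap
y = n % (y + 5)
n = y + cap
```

Transformed code:
if n >= n:
    k = k * handle(n)
handle(34)
for k in n:
    n = n + (8 + n)
k = n * 3
y = n % (y + 5)
n = y + 3

2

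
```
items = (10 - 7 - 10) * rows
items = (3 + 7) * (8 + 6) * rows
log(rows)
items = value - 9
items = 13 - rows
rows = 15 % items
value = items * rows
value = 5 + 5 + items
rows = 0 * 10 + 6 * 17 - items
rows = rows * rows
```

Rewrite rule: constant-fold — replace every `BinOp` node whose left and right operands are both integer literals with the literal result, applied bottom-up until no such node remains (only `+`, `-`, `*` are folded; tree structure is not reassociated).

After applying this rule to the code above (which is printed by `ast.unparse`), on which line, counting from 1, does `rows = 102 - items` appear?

9

Transformed code:
items = -7 * rows
items = 140 * rows
log(rows)
items = value - 9
items = 13 - rows
rows = 15 % items
value = items * rows
value = 10 + items
rows = 102 - items
rows = rows * rows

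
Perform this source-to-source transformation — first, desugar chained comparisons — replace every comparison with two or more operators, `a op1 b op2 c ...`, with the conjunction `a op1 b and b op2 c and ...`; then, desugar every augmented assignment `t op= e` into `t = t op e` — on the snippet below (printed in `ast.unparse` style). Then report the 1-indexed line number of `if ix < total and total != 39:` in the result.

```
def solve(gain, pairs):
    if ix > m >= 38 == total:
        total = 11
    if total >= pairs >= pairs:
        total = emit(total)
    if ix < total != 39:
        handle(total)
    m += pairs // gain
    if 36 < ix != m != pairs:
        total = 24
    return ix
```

6

Transformed code:
def solve(gain, pairs):
    if ix > m and m >= 38 and (38 == total):
        total = 11
    if total >= pairs and pairs >= pairs:
        total = emit(total)
    if ix < total and total != 39:
        handle(total)
    m = m + pairs // gain
    if 36 < ix and ix != m and (m != pairs):
        total = 24
    return ix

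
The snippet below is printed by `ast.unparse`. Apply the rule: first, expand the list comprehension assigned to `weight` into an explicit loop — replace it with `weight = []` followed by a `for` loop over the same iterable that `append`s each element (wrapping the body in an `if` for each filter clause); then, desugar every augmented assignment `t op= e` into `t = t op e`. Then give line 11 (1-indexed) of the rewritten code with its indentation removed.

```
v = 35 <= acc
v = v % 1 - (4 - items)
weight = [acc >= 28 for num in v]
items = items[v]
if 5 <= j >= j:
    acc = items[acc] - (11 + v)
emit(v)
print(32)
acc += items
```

Transformed code:
v = 35 <= acc
v = v % 1 - (4 - items)
weight = []
for num in v:
    weight.append(acc >= 28)
items = items[v]
if 5 <= j >= j:
    acc = items[acc] - (11 + v)
emit(v)
print(32)
acc = acc + items

acc = acc + items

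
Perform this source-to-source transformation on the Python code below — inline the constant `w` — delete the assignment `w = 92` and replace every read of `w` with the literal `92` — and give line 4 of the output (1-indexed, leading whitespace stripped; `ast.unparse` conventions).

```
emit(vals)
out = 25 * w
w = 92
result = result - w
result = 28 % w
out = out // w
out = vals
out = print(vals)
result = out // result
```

Transformed code:
emit(vals)
out = 25 * 92
result = result - 92
result = 28 % 92
out = out // 92
out = vals
out = print(vals)
result = out // result

result = 28 % 92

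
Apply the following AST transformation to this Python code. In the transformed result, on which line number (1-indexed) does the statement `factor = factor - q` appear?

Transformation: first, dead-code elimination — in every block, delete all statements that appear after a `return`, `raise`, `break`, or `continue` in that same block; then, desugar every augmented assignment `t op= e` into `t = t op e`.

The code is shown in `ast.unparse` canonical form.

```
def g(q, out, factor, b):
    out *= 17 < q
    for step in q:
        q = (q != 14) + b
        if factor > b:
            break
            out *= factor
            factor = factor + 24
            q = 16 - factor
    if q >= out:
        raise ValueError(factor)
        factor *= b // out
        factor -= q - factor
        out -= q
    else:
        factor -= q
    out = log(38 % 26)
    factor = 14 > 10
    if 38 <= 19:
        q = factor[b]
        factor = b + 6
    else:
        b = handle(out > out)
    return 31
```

Transformed code:
def g(q, out, factor, b):
    out = out * (17 < q)
    for step in q:
        q = (q != 14) + b
        if factor > b:
            break
    if q >= out:
        raise ValueError(factor)
    else:
        factor = factor - q
    out = log(38 % 26)
    factor = 14 > 10
    if 38 <= 19:
        q = factor[b]
        factor = b + 6
    else:
        b = handle(out > out)
    return 31

10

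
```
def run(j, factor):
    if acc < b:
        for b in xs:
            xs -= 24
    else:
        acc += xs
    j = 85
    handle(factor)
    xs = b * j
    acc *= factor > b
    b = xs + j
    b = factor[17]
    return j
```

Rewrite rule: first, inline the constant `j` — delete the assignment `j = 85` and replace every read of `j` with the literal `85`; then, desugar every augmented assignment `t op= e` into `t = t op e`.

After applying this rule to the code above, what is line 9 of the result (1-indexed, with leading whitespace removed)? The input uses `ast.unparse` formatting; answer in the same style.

Transformed code:
def run(j, factor):
    if acc < b:
        for b in xs:
            xs = xs - 24
    else:
        acc = acc + xs
    handle(factor)
    xs = b * 85
    acc = acc * (factor > b)
    b = xs + 85
    b = factor[17]
    return 85

acc = acc * (factor > b)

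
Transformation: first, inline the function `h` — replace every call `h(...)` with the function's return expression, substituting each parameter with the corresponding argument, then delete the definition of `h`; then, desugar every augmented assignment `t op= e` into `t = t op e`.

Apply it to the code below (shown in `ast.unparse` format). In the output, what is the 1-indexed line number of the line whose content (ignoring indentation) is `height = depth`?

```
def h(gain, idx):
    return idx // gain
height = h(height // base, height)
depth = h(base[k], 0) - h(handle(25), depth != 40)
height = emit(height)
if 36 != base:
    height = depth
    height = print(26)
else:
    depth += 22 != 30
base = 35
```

Transformed code:
height = height // (height // base)
depth = 0 // base[k] - (depth != 40) // handle(25)
height = emit(height)
if 36 != base:
    height = depth
    height = print(26)
else:
    depth = depth + (22 != 30)
base = 35

5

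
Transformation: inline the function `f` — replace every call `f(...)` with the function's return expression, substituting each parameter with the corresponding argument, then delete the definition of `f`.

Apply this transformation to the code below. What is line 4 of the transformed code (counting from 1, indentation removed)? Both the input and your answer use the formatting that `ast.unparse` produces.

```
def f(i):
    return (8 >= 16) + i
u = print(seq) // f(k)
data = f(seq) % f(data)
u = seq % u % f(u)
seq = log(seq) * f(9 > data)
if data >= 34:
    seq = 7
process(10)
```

seq = log(seq) * ((8 >= 16) + (9 > data))

Transformed code:
u = print(seq) // ((8 >= 16) + k)
data = ((8 >= 16) + seq) % ((8 >= 16) + data)
u = seq % u % ((8 >= 16) + u)
seq = log(seq) * ((8 >= 16) + (9 > data))
if data >= 34:
    seq = 7
process(10)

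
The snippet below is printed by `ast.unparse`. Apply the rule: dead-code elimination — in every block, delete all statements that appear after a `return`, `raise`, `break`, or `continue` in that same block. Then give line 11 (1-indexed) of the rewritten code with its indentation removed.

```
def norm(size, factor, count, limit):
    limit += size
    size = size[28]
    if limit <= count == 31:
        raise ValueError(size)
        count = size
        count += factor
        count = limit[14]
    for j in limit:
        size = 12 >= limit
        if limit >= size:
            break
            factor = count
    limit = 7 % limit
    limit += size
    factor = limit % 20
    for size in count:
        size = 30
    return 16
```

Transformed code:
def norm(size, factor, count, limit):
    limit += size
    size = size[28]
    if limit <= count == 31:
        raise ValueError(size)
    for j in limit:
        size = 12 >= limit
        if limit >= size:
            break
    limit = 7 % limit
    limit += size
    factor = limit % 20
    for size in count:
        size = 30
    return 16

limit += size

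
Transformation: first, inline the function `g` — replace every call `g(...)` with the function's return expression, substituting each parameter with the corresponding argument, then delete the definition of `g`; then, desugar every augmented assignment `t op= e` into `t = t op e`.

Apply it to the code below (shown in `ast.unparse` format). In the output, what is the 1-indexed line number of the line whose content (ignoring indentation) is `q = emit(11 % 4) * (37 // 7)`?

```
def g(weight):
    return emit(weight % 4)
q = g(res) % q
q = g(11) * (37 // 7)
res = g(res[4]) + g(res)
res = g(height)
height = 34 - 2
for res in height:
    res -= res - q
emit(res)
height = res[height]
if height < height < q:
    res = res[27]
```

2

Transformed code:
q = emit(res % 4) % q
q = emit(11 % 4) * (37 // 7)
res = emit(res[4] % 4) + emit(res % 4)
res = emit(height % 4)
height = 34 - 2
for res in height:
    res = res - (res - q)
emit(res)
height = res[height]
if height < height < q:
    res = res[27]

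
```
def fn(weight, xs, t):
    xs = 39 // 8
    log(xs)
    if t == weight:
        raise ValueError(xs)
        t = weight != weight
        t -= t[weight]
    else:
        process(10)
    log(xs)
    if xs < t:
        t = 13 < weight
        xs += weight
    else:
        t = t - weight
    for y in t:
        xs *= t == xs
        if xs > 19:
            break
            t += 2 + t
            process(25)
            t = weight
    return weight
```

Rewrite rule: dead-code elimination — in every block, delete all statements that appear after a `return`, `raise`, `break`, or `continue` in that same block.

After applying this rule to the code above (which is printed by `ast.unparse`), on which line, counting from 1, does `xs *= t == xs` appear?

Transformed code:
def fn(weight, xs, t):
    xs = 39 // 8
    log(xs)
    if t == weight:
        raise ValueError(xs)
    else:
        process(10)
    log(xs)
    if xs < t:
        t = 13 < weight
        xs += weight
    else:
        t = t - weight
    for y in t:
        xs *= t == xs
        if xs > 19:
            break
    return weight

15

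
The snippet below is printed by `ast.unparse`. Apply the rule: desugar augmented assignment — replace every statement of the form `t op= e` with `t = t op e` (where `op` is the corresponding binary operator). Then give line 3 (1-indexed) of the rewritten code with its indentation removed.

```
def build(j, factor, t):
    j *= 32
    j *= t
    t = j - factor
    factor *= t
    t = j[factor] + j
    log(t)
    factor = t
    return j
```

j = j * t

Transformed code:
def build(j, factor, t):
    j = j * 32
    j = j * t
    t = j - factor
    factor = factor * t
    t = j[factor] + j
    log(t)
    factor = t
    return j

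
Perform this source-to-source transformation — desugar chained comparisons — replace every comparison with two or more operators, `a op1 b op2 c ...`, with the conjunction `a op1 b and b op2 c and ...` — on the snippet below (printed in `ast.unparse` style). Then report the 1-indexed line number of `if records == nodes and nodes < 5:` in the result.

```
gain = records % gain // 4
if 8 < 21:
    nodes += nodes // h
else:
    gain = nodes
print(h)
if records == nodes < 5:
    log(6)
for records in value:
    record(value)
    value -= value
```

7

Transformed code:
gain = records % gain // 4
if 8 < 21:
    nodes += nodes // h
else:
    gain = nodes
print(h)
if records == nodes and nodes < 5:
    log(6)
for records in value:
    record(value)
    value -= value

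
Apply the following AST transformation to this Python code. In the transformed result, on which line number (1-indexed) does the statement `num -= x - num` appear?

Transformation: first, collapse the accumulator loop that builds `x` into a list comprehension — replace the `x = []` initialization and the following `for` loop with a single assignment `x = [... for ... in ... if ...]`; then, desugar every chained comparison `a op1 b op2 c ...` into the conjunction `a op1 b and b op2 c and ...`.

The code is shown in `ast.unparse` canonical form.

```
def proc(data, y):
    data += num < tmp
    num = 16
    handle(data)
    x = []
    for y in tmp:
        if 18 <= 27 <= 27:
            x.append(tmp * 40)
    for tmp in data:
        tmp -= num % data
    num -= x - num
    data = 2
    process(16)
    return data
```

8

Transformed code:
def proc(data, y):
    data += num < tmp
    num = 16
    handle(data)
    x = [tmp * 40 for y in tmp if 18 <= 27 and 27 <= 27]
    for tmp in data:
        tmp -= num % data
    num -= x - num
    data = 2
    process(16)
    return data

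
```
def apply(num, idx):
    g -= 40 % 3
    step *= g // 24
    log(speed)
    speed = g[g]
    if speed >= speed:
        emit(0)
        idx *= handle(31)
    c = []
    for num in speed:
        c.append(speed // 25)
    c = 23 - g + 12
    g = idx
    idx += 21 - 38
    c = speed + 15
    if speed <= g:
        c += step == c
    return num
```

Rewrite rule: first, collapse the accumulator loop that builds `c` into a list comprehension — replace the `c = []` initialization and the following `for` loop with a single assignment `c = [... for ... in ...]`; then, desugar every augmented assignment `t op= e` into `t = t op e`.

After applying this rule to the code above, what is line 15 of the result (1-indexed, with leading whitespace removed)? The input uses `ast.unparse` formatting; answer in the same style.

c = c + (step == c)

Transformed code:
def apply(num, idx):
    g = g - 40 % 3
    step = step * (g // 24)
    log(speed)
    speed = g[g]
    if speed >= speed:
        emit(0)
        idx = idx * handle(31)
    c = [speed // 25 for num in speed]
    c = 23 - g + 12
    g = idx
    idx = idx + (21 - 38)
    c = speed + 15
    if speed <= g:
        c = c + (step == c)
    return num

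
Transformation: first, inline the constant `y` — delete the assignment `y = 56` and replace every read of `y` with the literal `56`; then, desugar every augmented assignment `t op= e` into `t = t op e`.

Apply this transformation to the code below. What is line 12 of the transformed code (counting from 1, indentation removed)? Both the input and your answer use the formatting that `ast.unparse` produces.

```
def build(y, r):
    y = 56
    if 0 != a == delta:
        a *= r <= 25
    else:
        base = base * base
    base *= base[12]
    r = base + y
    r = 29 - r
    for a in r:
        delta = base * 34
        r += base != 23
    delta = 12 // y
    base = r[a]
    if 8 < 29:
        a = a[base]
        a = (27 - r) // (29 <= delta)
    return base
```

delta = 12 // 56

Transformed code:
def build(y, r):
    if 0 != a == delta:
        a = a * (r <= 25)
    else:
        base = base * base
    base = base * base[12]
    r = base + 56
    r = 29 - r
    for a in r:
        delta = base * 34
        r = r + (base != 23)
    delta = 12 // 56
    base = r[a]
    if 8 < 29:
        a = a[base]
        a = (27 - r) // (29 <= delta)
    return base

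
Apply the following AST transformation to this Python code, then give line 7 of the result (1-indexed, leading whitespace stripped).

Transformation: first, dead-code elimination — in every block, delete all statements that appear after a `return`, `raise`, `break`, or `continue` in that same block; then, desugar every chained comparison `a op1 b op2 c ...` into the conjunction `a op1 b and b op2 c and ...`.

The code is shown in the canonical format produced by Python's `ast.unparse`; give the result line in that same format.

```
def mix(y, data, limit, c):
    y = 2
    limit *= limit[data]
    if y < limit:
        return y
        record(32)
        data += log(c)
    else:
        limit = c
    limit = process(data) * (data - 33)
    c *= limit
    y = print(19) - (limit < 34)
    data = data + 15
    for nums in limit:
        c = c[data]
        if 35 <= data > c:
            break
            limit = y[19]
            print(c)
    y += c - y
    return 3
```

Transformed code:
def mix(y, data, limit, c):
    y = 2
    limit *= limit[data]
    if y < limit:
        return y
    else:
        limit = c
    limit = process(data) * (data - 33)
    c *= limit
    y = print(19) - (limit < 34)
    data = data + 15
    for nums in limit:
        c = c[data]
        if 35 <= data and data > c:
            break
    y += c - y
    return 3

limit = c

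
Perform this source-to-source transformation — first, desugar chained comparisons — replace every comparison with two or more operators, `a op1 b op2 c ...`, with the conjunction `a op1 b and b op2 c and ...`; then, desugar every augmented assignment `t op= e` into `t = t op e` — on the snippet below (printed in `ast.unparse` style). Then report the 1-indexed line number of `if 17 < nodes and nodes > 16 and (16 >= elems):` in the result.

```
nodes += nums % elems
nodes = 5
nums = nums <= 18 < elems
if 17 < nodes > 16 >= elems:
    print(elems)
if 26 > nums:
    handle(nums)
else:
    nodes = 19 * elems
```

4

Transformed code:
nodes = nodes + nums % elems
nodes = 5
nums = nums <= 18 and 18 < elems
if 17 < nodes and nodes > 16 and (16 >= elems):
    print(elems)
if 26 > nums:
    handle(nums)
else:
    nodes = 19 * elems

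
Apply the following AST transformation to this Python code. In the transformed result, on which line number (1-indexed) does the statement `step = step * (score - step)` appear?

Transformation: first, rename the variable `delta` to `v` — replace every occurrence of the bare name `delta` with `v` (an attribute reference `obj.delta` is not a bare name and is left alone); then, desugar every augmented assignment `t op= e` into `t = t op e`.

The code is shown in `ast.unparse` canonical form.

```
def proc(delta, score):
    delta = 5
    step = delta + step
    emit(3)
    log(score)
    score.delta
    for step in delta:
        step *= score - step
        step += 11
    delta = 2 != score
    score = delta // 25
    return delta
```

Transformed code:
def proc(v, score):
    v = 5
    step = v + step
    emit(3)
    log(score)
    score.delta
    for step in v:
        step = step * (score - step)
        step = step + 11
    v = 2 != score
    score = v // 25
    return v

8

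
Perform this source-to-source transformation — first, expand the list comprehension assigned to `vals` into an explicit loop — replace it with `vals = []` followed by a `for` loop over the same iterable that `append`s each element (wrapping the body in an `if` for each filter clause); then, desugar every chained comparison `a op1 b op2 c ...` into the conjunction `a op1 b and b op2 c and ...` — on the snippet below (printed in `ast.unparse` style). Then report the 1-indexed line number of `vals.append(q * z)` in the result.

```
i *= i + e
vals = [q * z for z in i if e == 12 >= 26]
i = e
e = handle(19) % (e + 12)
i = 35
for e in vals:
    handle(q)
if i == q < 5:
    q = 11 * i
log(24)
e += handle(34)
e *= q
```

5

Transformed code:
i *= i + e
vals = []
for z in i:
    if e == 12 and 12 >= 26:
        vals.append(q * z)
i = e
e = handle(19) % (e + 12)
i = 35
for e in vals:
    handle(q)
if i == q and q < 5:
    q = 11 * i
log(24)
e += handle(34)
e *= q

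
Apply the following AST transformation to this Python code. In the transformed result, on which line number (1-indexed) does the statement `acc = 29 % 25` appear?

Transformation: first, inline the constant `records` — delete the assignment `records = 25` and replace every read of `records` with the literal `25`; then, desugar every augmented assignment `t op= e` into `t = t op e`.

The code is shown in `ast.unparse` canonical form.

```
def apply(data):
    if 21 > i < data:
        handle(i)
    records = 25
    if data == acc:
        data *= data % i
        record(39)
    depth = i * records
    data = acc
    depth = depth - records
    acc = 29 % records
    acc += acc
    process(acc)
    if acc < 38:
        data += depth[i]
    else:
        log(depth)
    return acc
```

Transformed code:
def apply(data):
    if 21 > i < data:
        handle(i)
    if data == acc:
        data = data * (data % i)
        record(39)
    depth = i * 25
    data = acc
    depth = depth - 25
    acc = 29 % 25
    acc = acc + acc
    process(acc)
    if acc < 38:
        data = data + depth[i]
    else:
        log(depth)
    return acc

10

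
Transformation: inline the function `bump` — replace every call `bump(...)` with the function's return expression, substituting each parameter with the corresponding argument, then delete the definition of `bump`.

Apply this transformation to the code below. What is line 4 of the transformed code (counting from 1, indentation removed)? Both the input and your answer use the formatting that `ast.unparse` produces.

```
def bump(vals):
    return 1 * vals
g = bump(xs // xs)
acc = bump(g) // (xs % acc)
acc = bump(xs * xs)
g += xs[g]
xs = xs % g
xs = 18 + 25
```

Transformed code:
g = 1 * (xs // xs)
acc = 1 * g // (xs % acc)
acc = 1 * (xs * xs)
g += xs[g]
xs = xs % g
xs = 18 + 25

g += xs[g]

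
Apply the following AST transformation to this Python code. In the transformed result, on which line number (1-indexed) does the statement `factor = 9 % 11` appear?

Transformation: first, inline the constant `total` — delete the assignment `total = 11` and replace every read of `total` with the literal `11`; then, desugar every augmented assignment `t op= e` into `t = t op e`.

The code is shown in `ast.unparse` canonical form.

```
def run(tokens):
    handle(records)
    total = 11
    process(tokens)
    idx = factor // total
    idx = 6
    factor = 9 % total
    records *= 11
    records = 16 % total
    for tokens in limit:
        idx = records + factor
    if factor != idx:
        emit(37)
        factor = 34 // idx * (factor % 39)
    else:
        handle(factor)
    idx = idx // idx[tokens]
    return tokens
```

6

Transformed code:
def run(tokens):
    handle(records)
    process(tokens)
    idx = factor // 11
    idx = 6
    factor = 9 % 11
    records = records * 11
    records = 16 % 11
    for tokens in limit:
        idx = records + factor
    if factor != idx:
        emit(37)
        factor = 34 // idx * (factor % 39)
    else:
        handle(factor)
    idx = idx // idx[tokens]
    return tokens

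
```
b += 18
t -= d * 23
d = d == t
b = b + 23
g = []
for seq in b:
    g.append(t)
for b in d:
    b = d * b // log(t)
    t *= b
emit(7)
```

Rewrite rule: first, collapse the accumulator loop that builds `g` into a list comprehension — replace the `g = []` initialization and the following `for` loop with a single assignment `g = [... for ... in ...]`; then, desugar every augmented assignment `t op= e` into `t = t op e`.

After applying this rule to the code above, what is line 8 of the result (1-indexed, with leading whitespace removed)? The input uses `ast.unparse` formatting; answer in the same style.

t = t * b

Transformed code:
b = b + 18
t = t - d * 23
d = d == t
b = b + 23
g = [t for seq in b]
for b in d:
    b = d * b // log(t)
    t = t * b
emit(7)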